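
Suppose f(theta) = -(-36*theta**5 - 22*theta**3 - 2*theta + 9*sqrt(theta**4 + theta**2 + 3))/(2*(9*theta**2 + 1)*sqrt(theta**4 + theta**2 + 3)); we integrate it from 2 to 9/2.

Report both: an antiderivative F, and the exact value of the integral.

A candidate is checked by its d/dtheta: the result must match f(theta).
F(theta) = sqrt(theta**4 + theta**2 + 3) - 3*atan(3*theta)/2 is an antiderivative of f.
Check: d/dtheta[sqrt(theta**4 + theta**2 + 3) - 3*atan(3*theta)/2] = (36*theta**5 + 22*theta**3 + 2*theta - 9*sqrt(theta**4 + theta**2 + 3))/(18*theta**2*sqrt(theta**4 + theta**2 + 3) + 2*sqrt(theta**4 + theta**2 + 3)), which equals f(theta).
F(9/2) = -3*atan(27/2)/2 + sqrt(6933)/4; F(2) = -3*atan(6)/2 + sqrt(23).
Integral = F(9/2) - F(2) = -sqrt(23) - 3*atan(27/2)/2 + 3*atan(6)/2 + sqrt(6933)/4.

Antiderivative: F(theta) = sqrt(theta**4 + theta**2 + 3) - 3*atan(3*theta)/2; value = -sqrt(23) - 3*atan(27/2)/2 + 3*atan(6)/2 + sqrt(6933)/4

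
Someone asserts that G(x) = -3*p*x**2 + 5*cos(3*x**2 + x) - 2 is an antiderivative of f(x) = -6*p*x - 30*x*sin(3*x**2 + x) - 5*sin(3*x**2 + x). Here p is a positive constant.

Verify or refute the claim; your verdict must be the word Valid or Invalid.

Valid - differentiating G returns exactly f.

d/dx[G] = -6*p*x - 30*x*sin(3*x**2 + x) - 5*sin(3*x**2 + x)
This equals f(x) exactly, so the claim holds.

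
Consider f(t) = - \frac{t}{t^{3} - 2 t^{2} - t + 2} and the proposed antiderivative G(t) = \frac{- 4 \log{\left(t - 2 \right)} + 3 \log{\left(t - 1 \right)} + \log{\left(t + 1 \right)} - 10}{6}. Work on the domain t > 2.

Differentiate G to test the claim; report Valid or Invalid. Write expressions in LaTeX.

d/dt[G] = - \frac{t}{t^{3} - 2 t^{2} - t + 2}
This equals f(t) exactly, so the claim holds.

Valid - the claim checks out under differentiation.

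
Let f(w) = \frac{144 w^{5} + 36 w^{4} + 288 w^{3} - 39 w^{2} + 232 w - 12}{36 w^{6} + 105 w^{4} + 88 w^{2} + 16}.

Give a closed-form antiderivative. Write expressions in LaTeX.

Any candidate F(w) must reproduce f(w) exactly when differentiated.
Check: d/dw[\frac{- 3 w + 2 \left(3 w^{2} + 4\right) \log{\left(4 w^{2} + 1 \right)} + 4}{3 w^{2} + 4}] = \frac{144 w^{5} + 36 w^{4} + 288 w^{3} - 39 w^{2} + 232 w - 12}{36 w^{6} + 105 w^{4} + 88 w^{2} + 16} = f(w).

An antiderivative is F(w) = \frac{- 3 w + 2 \left(3 w^{2} + 4\right) \log{\left(4 w^{2} + 1 \right)} + 4}{3 w^{2} + 4}.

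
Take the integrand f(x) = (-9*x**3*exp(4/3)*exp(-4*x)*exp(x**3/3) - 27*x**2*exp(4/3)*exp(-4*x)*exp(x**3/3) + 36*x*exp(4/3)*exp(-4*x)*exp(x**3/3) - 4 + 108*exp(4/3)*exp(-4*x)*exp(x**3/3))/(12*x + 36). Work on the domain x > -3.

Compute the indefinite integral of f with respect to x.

F(x) = (-9*exp(x**3/3 - 4*x + 4/3) - 4*log(2*x + 6))/12 + C

Check any antiderivative F(x) by computing F'(x) and comparing it with f(x).
Check: d/dx[(-9*exp(x**3/3 - 4*x + 4/3) - 4*log(2*x + 6))/12] = (-9*x**3*exp(4/3)*exp(-4*x)*exp(x**3/3) - 27*x**2*exp(4/3)*exp(-4*x)*exp(x**3/3) + 36*x*exp(4/3)*exp(-4*x)*exp(x**3/3) - 4 + 108*exp(4/3)*exp(-4*x)*exp(x**3/3))/(12*x + 36) = f(x).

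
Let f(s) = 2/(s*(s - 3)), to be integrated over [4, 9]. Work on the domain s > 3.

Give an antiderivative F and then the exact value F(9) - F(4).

Antiderivative: F(s) = 2*(-log(s) + log(s - 3))/3; value = -2*log(9)/3 + 2*log(4)/3 + 2*log(6)/3

The denominator factors as s*(s - 3); partial fractions split f into directly integrable pieces: 2/(3*(s - 3)) - 2/(3*s).
F(s) = 2*(-log(s) + log(s - 3))/3 is an antiderivative of f.
Check: d/ds[2*(-log(s) + log(s - 3))/3] = 2/(s**2 - 3*s), which equals f(s).
F(9) = -2*log(9)/3 + 2*log(6)/3; F(4) = -2*log(4)/3.
Integral = F(9) - F(4) = -2*log(9)/3 + 2*log(4)/3 + 2*log(6)/3.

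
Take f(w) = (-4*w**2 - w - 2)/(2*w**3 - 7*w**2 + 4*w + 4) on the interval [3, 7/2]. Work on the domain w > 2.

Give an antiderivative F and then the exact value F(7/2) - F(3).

Antiderivative: F(w) = (-9*w*log(w - 2) - w*log(w + 1/2) + 18*log(w - 2) + 2*log(w + 1/2) + 20)/(5*w - 10); value = -4/3 - 9*log(3/2)/5 - log(4)/5 + log(7/2)/5

The denominator factors as (w - 2)**2*(2*w + 1); partial fractions split f into directly integrable pieces: -2/(5*(2*w + 1)) - 9/(5*(w - 2)) - 4/(w - 2)**2.
F(w) = (-9*w*log(w - 2) - w*log(w + 1/2) + 18*log(w - 2) + 2*log(w + 1/2) + 20)/(5*w - 10) is an antiderivative of f.
Check: d/dw[(-9*w*log(w - 2) - w*log(w + 1/2) + 18*log(w - 2) + 2*log(w + 1/2) + 20)/(5*w - 10)] = (-4*w**2 - w - 2)/(2*w**3 - 7*w**2 + 4*w + 4) = f(w).
F(7/2) = -9*log(3/2)/5 - log(4)/5 + 8/3; F(3) = 4 - log(7/2)/5.
Integral = F(7/2) - F(3) = -4/3 - 9*log(3/2)/5 - log(4)/5 + log(7/2)/5.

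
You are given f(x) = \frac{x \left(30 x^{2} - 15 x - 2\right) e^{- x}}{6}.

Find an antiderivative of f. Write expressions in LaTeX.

Recognize the product-rule pattern: f = u'v + uv' with u = - 5 x^{3} - \frac{25 x^{2}}{2} - \frac{74 x}{3} - \frac{74}{3}, v = e^{- x}, so integration by parts undoes it.
Check: d/dx[- \frac{\left(30 x^{3} + 75 x^{2} + 148 x + 148\right) e^{- x}}{6}] = \frac{\left(30 x^{3} - 15 x^{2} - 2 x\right) e^{- x}}{6}, which equals f(x).

An antiderivative is F(x) = - \frac{\left(30 x^{3} + 75 x^{2} + 148 x + 148\right) e^{- x}}{6}.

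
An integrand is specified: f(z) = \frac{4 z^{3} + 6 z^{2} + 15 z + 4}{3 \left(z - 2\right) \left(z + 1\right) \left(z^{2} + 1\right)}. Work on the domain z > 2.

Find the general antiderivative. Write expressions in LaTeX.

Factor the denominator (3 \left(z - 2\right) \left(z + 1\right) \left(z^{2} + 1\right)) and decompose: f = - \frac{7 z + 1}{6 \left(z^{2} + 1\right)} + \frac{1}{2 \left(z + 1\right)} + \frac{2}{z - 2}; each piece integrates to a log, atan, or power term.
Check: d/dz[- \frac{- 24 \log{\left(z - 2 \right)} - 6 \log{\left(z + 1 \right)} + 7 \log{\left(z^{2} + 1 \right)} + 2 \operatorname{atan}{\left(z \right)}}{12}] = \frac{4 z^{3} + 6 z^{2} + 15 z + 4}{3 z^{4} - 3 z^{3} - 3 z^{2} - 3 z - 6}, which equals f(z).

F(z) = - \frac{- 24 \log{\left(z - 2 \right)} - 6 \log{\left(z + 1 \right)} + 7 \log{\left(z^{2} + 1 \right)} + 2 \operatorname{atan}{\left(z \right)}}{12} + C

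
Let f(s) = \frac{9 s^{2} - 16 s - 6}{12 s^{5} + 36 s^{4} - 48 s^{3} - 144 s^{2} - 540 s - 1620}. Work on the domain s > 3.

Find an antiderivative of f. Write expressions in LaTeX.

The denominator factors as 12 \left(s - 3\right) \left(s + 3\right)^{2} \left(s^{2} + 5\right); partial fractions split f into directly integrable pieces: - \frac{3 s - 233}{2352 \left(s^{2} + 5\right)} - \frac{5}{1568 \left(s + 3\right)} - \frac{41}{336 \left(s + 3\right)^{2}} + \frac{1}{224 \left(s - 3\right)}.
Check: d/ds[\frac{\log{\left(s - 3 \right)}}{224} - \frac{5 \log{\left(s + 3 \right)}}{1568} - \frac{\log{\left(s^{2} + 5 \right)}}{1568} + \frac{233 \sqrt{5} \operatorname{atan}{\left(\frac{\sqrt{5} s}{5} \right)}}{11760} + \frac{41}{336 s + 1008}] = \frac{9 s^{2} - 16 s - 6}{12 s^{5} + 36 s^{4} - 48 s^{3} - 144 s^{2} - 540 s - 1620} = f(s).

An antiderivative is F(s) = \frac{\log{\left(s - 3 \right)}}{224} - \frac{5 \log{\left(s + 3 \right)}}{1568} - \frac{\log{\left(s^{2} + 5 \right)}}{1568} + \frac{233 \sqrt{5} \operatorname{atan}{\left(\frac{\sqrt{5} s}{5} \right)}}{11760} + \frac{41}{336 s + 1008}.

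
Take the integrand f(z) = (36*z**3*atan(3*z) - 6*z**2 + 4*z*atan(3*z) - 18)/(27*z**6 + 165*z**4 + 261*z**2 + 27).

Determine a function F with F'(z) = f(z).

f has the shape u'v + uv' for u = -2/(3*(z**2 + 3)) and v = atan(3*z) — it is the derivative of the product u*v.
Check: d/dz[-2*atan(3*z)/(3*(z**2 + 3))] = (36*z**3*atan(3*z) - 6*z**2 + 4*z*atan(3*z) - 18)/(27*z**6 + 165*z**4 + 261*z**2 + 27) = f(z).

An antiderivative is F(z) = -2*atan(3*z)/(3*(z**2 + 3)).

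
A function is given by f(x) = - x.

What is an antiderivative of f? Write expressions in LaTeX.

Recover f(x) by differentiating a candidate F(x); any mismatch rules it out.
Check: d/dx[- \frac{x^{2}}{2}] = - x = f(x).

An antiderivative is F(x) = - \frac{x^{2}}{2}.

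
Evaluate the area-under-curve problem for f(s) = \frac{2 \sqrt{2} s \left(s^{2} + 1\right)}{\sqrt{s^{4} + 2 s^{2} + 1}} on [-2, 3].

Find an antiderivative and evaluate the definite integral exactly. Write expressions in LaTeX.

The substitution u = \frac{s^{4}}{2} + s^{2} + \frac{1}{2} works: f is exactly (dF/du)*(du/ds) for that inner function.
F(s) = 2 \sqrt{\frac{s^{4}}{2} + s^{2} + \frac{1}{2}} is an antiderivative of f.
Check: d/ds[2 \sqrt{\frac{s^{4}}{2} + s^{2} + \frac{1}{2}}] = \frac{2 \sqrt{2} s^{3} + 2 \sqrt{2} s}{\sqrt{s^{4} + 2 s^{2} + 1}}, which equals f(s).
F(3) = 10 \sqrt{2}; F(-2) = 5 \sqrt{2}.
Integral = F(3) - F(-2) = 5 \sqrt{2}.

Antiderivative: F(s) = 2 \sqrt{\frac{s^{4}}{2} + s^{2} + \frac{1}{2}}; value = 5 \sqrt{2}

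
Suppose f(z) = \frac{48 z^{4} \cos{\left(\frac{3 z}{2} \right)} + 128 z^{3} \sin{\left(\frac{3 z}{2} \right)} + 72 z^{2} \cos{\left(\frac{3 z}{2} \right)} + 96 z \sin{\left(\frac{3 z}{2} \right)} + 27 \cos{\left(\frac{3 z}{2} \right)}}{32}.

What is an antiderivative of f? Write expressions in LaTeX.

An antiderivative is F(z) = \left(z^{2} + \frac{3}{4}\right)^{2} \sin{\left(\frac{3 z}{2} \right)}.

Recognize the product-rule pattern: f = u'v + uv' with u = \left(z^{2} + \frac{3}{4}\right)^{2}, v = \sin{\left(\frac{3 z}{2} \right)}, so integration by parts undoes it.
Check: d/dz[\left(z^{2} + \frac{3}{4}\right)^{2} \sin{\left(\frac{3 z}{2} \right)}] = \frac{3 z^{4} \cos{\left(\frac{3 z}{2} \right)}}{2} + 4 z^{3} \sin{\left(\frac{3 z}{2} \right)} + \frac{9 z^{2} \cos{\left(\frac{3 z}{2} \right)}}{4} + 3 z \sin{\left(\frac{3 z}{2} \right)} + \frac{27 \cos{\left(\frac{3 z}{2} \right)}}{32}, which equals f(z).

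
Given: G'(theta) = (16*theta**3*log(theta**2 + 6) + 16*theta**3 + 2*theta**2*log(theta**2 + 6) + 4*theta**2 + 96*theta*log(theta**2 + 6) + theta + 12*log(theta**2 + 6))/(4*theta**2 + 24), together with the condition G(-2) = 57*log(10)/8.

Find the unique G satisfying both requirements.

G'(theta) has the shape u'v + uv' for u = 2*theta**2 + theta/2 + 1/8 and v = log(theta**2 + 6) — it is the derivative of the product u*v.
A general antiderivative is (4*theta**2 + theta + 1/4)*log(theta**2 + 6)/2 + C.
The condition gives C = 57*log(10)/8 - (57*log(10)/8) = 0.
So G(theta) = (16*theta**2 + 4*theta + 1)*log(theta**2 + 6)/8.
Check: d/dtheta[(16*theta**2 + 4*theta + 1)*log(theta**2 + 6)/8] = (16*theta**3*log(theta**2 + 6) + 16*theta**3 + 2*theta**2*log(theta**2 + 6) + 4*theta**2 + 96*theta*log(theta**2 + 6) + theta + 12*log(theta**2 + 6))/(4*theta**2 + 24) = G'(theta).

G(theta) = (16*theta**2 + 4*theta + 1)*log(theta**2 + 6)/8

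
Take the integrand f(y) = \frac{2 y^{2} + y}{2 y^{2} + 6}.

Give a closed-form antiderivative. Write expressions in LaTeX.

An antiderivative is F(y) = y + \frac{\log{\left(y^{2} + 3 \right)}}{4} - \sqrt{3} \operatorname{atan}{\left(\frac{\sqrt{3} y}{3} \right)}.

A first test for any F(y): its y-derivative must equal f(y) identically.
Check: d/dy[y + \frac{\log{\left(y^{2} + 3 \right)}}{4} - \sqrt{3} \operatorname{atan}{\left(\frac{\sqrt{3} y}{3} \right)}] = \frac{2 y^{2} + y}{2 y^{2} + 6} = f(y).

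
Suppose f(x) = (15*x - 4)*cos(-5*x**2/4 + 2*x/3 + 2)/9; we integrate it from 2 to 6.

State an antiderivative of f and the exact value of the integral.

Antiderivative: F(x) = -2*sin(-5*x**2/4 + 2*x/3 + 2)/3; value = -2*sin(5/3)/3 + 2*sin(39)/3

The substitution u = -5*x**2/4 + 2*x/3 + 2 works: f is exactly (dF/du)*(du/dx) for that inner function.
F(x) = -2*sin(-5*x**2/4 + 2*x/3 + 2)/3 is an antiderivative of f.
Check: d/dx[-2*sin(-5*x**2/4 + 2*x/3 + 2)/3] = 5*x*cos(-5*x**2/4 + 2*x/3 + 2)/3 - 4*cos(-5*x**2/4 + 2*x/3 + 2)/9, which equals f(x).
F(6) = 2*sin(39)/3; F(2) = 2*sin(5/3)/3.
Integral = F(6) - F(2) = -2*sin(5/3)/3 + 2*sin(39)/3.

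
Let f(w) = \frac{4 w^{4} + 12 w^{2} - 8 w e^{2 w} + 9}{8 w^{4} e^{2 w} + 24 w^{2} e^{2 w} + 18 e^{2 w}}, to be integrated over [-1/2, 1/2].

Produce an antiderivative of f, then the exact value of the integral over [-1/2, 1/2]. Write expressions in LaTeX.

Any candidate F(w) must reproduce f(w) exactly when differentiated.
F(w) = - \frac{\left(2 w^{2} - 4 e^{2 w} + 3\right) e^{- 2 w}}{4 \left(2 w^{2} + 3\right)} is an antiderivative of f.
Check: d/dw[- \frac{\left(2 w^{2} - 4 e^{2 w} + 3\right) e^{- 2 w}}{4 \left(2 w^{2} + 3\right)}] = \frac{4 w^{4} + 12 w^{2} - 8 w e^{2 w} + 9}{8 w^{4} e^{2 w} + 24 w^{2} e^{2 w} + 18 e^{2 w}} = f(w).
F(1/2) = \frac{2}{7} - \frac{1}{4 e}; F(-1/2) = \frac{2}{7} - \frac{e}{4}.
Integral = F(1/2) - F(-1/2) = - \frac{1}{4 e} + \frac{e}{4}.

Antiderivative: F(w) = - \frac{\left(2 w^{2} - 4 e^{2 w} + 3\right) e^{- 2 w}}{4 \left(2 w^{2} + 3\right)}; value = - \frac{1}{4 e} + \frac{e}{4}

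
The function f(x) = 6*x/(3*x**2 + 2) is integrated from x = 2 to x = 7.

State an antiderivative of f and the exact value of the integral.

f matches the chain-rule pattern g'(h)*h' with inner function h(x) = 3*x**2/2 + 1; substituting u = h(x) collapses the integral.
F(x) = log(3*x**2/2 + 1) is an antiderivative of f.
Check: d/dx[log(3*x**2/2 + 1)] = 6*x/(3*x**2 + 2) = f(x).
F(7) = log(149/2); F(2) = log(7).
Integral = F(7) - F(2) = -log(7) + log(149/2).

Antiderivative: F(x) = log(3*x**2/2 + 1); value = -log(7) + log(149/2)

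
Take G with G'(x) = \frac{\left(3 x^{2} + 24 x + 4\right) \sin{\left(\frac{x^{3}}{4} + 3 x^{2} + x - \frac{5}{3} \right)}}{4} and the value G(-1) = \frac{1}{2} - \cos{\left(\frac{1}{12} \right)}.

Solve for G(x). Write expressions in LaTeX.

G(x) = \frac{1 - 2 \cos{\left(\frac{x^{3}}{4} + 3 x^{2} + x - \frac{5}{3} \right)}}{2}

G'(x) matches the chain-rule pattern g'(h)*h' with inner function h(x) = \frac{x^{3}}{4} + 3 x^{2} + x - \frac{5}{3}; substituting u = h(x) collapses the integral.
A general antiderivative is - \cos{\left(\frac{x^{3}}{4} + 3 x^{2} + x - \frac{5}{3} \right)} + C.
The condition gives C = \frac{1}{2} - \cos{\left(\frac{1}{12} \right)} - (- \cos{\left(\frac{1}{12} \right)}) = \frac{1}{2}.
So G(x) = \frac{1 - 2 \cos{\left(\frac{x^{3}}{4} + 3 x^{2} + x - \frac{5}{3} \right)}}{2}.
Check: d/dx[\frac{1 - 2 \cos{\left(\frac{x^{3}}{4} + 3 x^{2} + x - \frac{5}{3} \right)}}{2}] = \frac{3 x^{2} \sin{\left(\frac{x^{3}}{4} + 3 x^{2} + x - \frac{5}{3} \right)}}{4} + 6 x \sin{\left(\frac{x^{3}}{4} + 3 x^{2} + x - \frac{5}{3} \right)} + \sin{\left(\frac{x^{3}}{4} + 3 x^{2} + x - \frac{5}{3} \right)}, which equals G'(x).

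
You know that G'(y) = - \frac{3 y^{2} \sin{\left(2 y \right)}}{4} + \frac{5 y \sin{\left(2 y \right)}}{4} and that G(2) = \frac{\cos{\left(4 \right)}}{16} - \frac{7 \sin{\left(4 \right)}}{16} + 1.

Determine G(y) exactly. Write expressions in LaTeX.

Integrate term by term and add the pieces.
A general antiderivative is \frac{3 y^{2} \cos{\left(2 y \right)}}{8} - \frac{3 y \sin{\left(2 y \right)}}{8} - \frac{5 y \cos{\left(2 y \right)}}{8} + \frac{5 \sin{\left(2 y \right)}}{16} - \frac{3 \cos{\left(2 y \right)}}{16} + C.
The condition gives C = \frac{\cos{\left(4 \right)}}{16} - \frac{7 \sin{\left(4 \right)}}{16} + 1 - (\frac{\cos{\left(4 \right)}}{16} - \frac{7 \sin{\left(4 \right)}}{16}) = 1.
So G(y) = \frac{6 y^{2} \cos{\left(2 y \right)} - 6 y \sin{\left(2 y \right)} - 10 y \cos{\left(2 y \right)} + 5 \sin{\left(2 y \right)} - 3 \cos{\left(2 y \right)} + 16}{16}.
Check: d/dy[\frac{6 y^{2} \cos{\left(2 y \right)} - 6 y \sin{\left(2 y \right)} - 10 y \cos{\left(2 y \right)} + 5 \sin{\left(2 y \right)} - 3 \cos{\left(2 y \right)} + 16}{16}] = - \frac{3 y^{2} \sin{\left(2 y \right)}}{4} + \frac{5 y \sin{\left(2 y \right)}}{4} = G'(y).

G(y) = \frac{6 y^{2} \cos{\left(2 y \right)} - 6 y \sin{\left(2 y \right)} - 10 y \cos{\left(2 y \right)} + 5 \sin{\left(2 y \right)} - 3 \cos{\left(2 y \right)} + 16}{16}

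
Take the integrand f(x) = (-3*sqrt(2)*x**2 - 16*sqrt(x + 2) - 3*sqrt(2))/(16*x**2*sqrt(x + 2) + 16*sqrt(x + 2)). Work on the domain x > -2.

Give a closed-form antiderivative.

An antiderivative F(x) passes only if d/dx[F] lands on f(x) exactly.
Check: d/dx[sqrt(2)*(-3*sqrt(x + 2) - 4*sqrt(2)*atan(x))/8] = (-3*sqrt(2)*x**2 - 16*sqrt(x + 2) - 3*sqrt(2))/(16*x**2*sqrt(x + 2) + 16*sqrt(x + 2)) = f(x).

An antiderivative is F(x) = sqrt(2)*(-3*sqrt(x + 2) - 4*sqrt(2)*atan(x))/8.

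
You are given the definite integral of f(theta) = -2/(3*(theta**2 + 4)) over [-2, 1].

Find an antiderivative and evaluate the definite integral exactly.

Whatever form F(theta) takes, F'(theta) = f(theta) is non-negotiable.
F(theta) = -atan(theta/2)/3 is an antiderivative of f.
Check: d/dtheta[-atan(theta/2)/3] = -2/(3*theta**2 + 12), which equals f(theta).
F(1) = -atan(1/2)/3; F(-2) = pi/12.
Integral = F(1) - F(-2) = -pi/12 - atan(1/2)/3.

Antiderivative: F(theta) = -atan(theta/2)/3; value = -pi/12 - atan(1/2)/3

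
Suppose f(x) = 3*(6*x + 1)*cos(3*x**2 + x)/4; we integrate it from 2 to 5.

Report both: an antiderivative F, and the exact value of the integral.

The substitution u = 3*x**2 + x works: f is exactly (dF/du)*(du/dx) for that inner function.
F(x) = 3*sin(3*x**2 + x)/4 is an antiderivative of f.
Check: d/dx[3*sin(3*x**2 + x)/4] = 9*x*cos(3*x**2 + x)/2 + 3*cos(3*x**2 + x)/4, which equals f(x).
F(5) = 3*sin(80)/4; F(2) = 3*sin(14)/4.
Integral = F(5) - F(2) = 3*sin(80)/4 - 3*sin(14)/4.

Antiderivative: F(x) = 3*sin(3*x**2 + x)/4; value = 3*sin(80)/4 - 3*sin(14)/4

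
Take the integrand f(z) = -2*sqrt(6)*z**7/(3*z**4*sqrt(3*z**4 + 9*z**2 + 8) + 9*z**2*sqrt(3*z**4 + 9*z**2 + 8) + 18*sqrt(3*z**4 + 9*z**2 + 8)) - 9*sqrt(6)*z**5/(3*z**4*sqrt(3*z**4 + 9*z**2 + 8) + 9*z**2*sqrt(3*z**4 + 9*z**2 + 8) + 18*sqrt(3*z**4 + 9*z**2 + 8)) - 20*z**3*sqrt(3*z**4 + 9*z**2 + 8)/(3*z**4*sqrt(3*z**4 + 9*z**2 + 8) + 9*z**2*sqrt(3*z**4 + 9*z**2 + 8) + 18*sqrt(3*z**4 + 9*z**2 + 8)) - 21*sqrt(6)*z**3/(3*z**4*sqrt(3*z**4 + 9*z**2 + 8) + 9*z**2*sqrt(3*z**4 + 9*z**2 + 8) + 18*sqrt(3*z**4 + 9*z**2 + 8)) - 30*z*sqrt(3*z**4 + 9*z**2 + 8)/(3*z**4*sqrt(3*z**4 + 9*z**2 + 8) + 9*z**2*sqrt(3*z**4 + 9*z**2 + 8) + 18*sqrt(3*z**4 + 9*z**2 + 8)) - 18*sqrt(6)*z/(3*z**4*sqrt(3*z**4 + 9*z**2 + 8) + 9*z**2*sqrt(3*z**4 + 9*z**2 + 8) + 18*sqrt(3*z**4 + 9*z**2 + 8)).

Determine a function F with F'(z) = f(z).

An antiderivative is F(z) = (-sqrt(6)*sqrt(3*z**4 + 9*z**2 + 8) - 15*log(z**4/2 + 3*z**2/2 + 3))/9.

The integrand splits into summands that can be handled one at a time.
Check: d/dz[(-sqrt(6)*sqrt(3*z**4 + 9*z**2 + 8) - 15*log(z**4/2 + 3*z**2/2 + 3))/9] = (-2*sqrt(6)*z**7 - 9*sqrt(6)*z**5 - 20*z**3*sqrt(3*z**4 + 9*z**2 + 8) - 21*sqrt(6)*z**3 - 30*z*sqrt(3*z**4 + 9*z**2 + 8) - 18*sqrt(6)*z)/(3*z**4*sqrt(3*z**4 + 9*z**2 + 8) + 9*z**2*sqrt(3*z**4 + 9*z**2 + 8) + 18*sqrt(3*z**4 + 9*z**2 + 8)), which equals f(z).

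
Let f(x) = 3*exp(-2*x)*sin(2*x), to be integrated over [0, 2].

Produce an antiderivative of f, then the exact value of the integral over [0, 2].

Antiderivative: F(x) = (-3*sin(2*x) - 3*cos(2*x))*exp(-2*x)/4; value = -3*exp(-4)*cos(4)/4 - 3*exp(-4)*sin(4)/4 + 3/4

Since d/dx undoes antidifferentiation here, F'(x) = f(x) is required of F(x).
F(x) = (-3*sin(2*x) - 3*cos(2*x))*exp(-2*x)/4 is an antiderivative of f.
Check: d/dx[(-3*sin(2*x) - 3*cos(2*x))*exp(-2*x)/4] = 3*exp(-2*x)*sin(2*x) = f(x).
F(2) = -3*exp(-4)*cos(4)/4 - 3*exp(-4)*sin(4)/4; F(0) = -3/4.
Integral = F(2) - F(0) = -3*exp(-4)*cos(4)/4 - 3*exp(-4)*sin(4)/4 + 3/4.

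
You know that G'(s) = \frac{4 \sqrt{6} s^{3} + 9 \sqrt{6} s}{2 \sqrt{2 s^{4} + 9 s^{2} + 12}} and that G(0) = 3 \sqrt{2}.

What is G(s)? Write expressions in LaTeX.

The substitution u = \frac{s^{4}}{3} + \frac{3 s^{2}}{2} + 2 works: G'(s) is exactly (dG/du)*(du/ds) for that inner function.
A general antiderivative is 3 \sqrt{\frac{s^{4}}{3} + \frac{3 s^{2}}{2} + 2} + C.
The condition gives C = 3 \sqrt{2} - (3 \sqrt{2}) = 0.
So G(s) = \frac{\sqrt{6} \sqrt{2 s^{4} + 9 s^{2} + 12}}{2}.
Check: d/ds[\frac{\sqrt{6} \sqrt{2 s^{4} + 9 s^{2} + 12}}{2}] = \frac{4 \sqrt{6} s^{3} + 9 \sqrt{6} s}{2 \sqrt{2 s^{4} + 9 s^{2} + 12}} = G'(s).

G(s) = \frac{\sqrt{6} \sqrt{2 s^{4} + 9 s^{2} + 12}}{2}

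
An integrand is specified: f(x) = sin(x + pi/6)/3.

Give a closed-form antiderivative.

Check any antiderivative F(x) by computing F'(x) and comparing it with f(x).
Check: d/dx[-cos(x + pi/6)/3] = sin(x + pi/6)/3 = f(x).

An antiderivative is F(x) = -cos(x + pi/6)/3.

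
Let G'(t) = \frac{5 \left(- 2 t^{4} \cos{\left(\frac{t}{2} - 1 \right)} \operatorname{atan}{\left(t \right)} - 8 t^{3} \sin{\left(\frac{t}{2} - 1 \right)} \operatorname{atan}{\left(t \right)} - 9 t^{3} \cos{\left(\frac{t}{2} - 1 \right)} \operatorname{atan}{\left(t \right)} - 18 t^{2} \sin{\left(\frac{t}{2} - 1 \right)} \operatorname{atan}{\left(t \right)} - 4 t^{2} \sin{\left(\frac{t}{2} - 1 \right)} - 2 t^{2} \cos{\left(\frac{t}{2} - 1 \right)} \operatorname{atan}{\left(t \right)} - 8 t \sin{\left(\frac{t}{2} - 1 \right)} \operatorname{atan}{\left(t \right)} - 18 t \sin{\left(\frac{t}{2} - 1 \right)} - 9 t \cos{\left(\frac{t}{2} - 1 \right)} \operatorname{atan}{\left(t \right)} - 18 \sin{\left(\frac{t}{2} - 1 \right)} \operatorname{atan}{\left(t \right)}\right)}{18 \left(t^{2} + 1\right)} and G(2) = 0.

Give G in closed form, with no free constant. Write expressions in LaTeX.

The proposed G(t) is checked by its d/dt: the result must match the given G'(t).
A general antiderivative is \frac{5 \left(- \frac{2 t^{2}}{3} - 3 t\right) \sin{\left(\frac{t}{2} - 1 \right)} \operatorname{atan}{\left(t \right)}}{3} + C.
The condition gives C = 0 - (0) = 0.
So G(t) = - \frac{10 t^{2} \sin{\left(\frac{t}{2} - 1 \right)} \operatorname{atan}{\left(t \right)}}{9} - 5 t \sin{\left(\frac{t}{2} - 1 \right)} \operatorname{atan}{\left(t \right)}.
Check: d/dt[- \frac{10 t^{2} \sin{\left(\frac{t}{2} - 1 \right)} \operatorname{atan}{\left(t \right)}}{9} - 5 t \sin{\left(\frac{t}{2} - 1 \right)} \operatorname{atan}{\left(t \right)}] = \frac{- 10 t^{4} \cos{\left(\frac{t}{2} - 1 \right)} \operatorname{atan}{\left(t \right)} - 40 t^{3} \sin{\left(\frac{t}{2} - 1 \right)} \operatorname{atan}{\left(t \right)} - 45 t^{3} \cos{\left(\frac{t}{2} - 1 \right)} \operatorname{atan}{\left(t \right)} - 90 t^{2} \sin{\left(\frac{t}{2} - 1 \right)} \operatorname{atan}{\left(t \right)} - 20 t^{2} \sin{\left(\frac{t}{2} - 1 \right)} - 10 t^{2} \cos{\left(\frac{t}{2} - 1 \right)} \operatorname{atan}{\left(t \right)} - 40 t \sin{\left(\frac{t}{2} - 1 \right)} \operatorname{atan}{\left(t \right)} - 90 t \sin{\left(\frac{t}{2} - 1 \right)} - 45 t \cos{\left(\frac{t}{2} - 1 \right)} \operatorname{atan}{\left(t \right)} - 90 \sin{\left(\frac{t}{2} - 1 \right)} \operatorname{atan}{\left(t \right)}}{18 t^{2} + 18}, which equals G'(t).

G(t) = - \frac{10 t^{2} \sin{\left(\frac{t}{2} - 1 \right)} \operatorname{atan}{\left(t \right)}}{9} - 5 t \sin{\left(\frac{t}{2} - 1 \right)} \operatorname{atan}{\left(t \right)}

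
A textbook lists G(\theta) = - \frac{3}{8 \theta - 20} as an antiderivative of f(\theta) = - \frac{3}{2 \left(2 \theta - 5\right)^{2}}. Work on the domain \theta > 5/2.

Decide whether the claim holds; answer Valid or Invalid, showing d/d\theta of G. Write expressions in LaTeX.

Invalid: d/d\theta[G] - f = \frac{3}{4 \theta^{2} - 20 \theta + 25}, which is not 0.

d/d\theta[G] = \frac{3}{8 \theta^{2} - 40 \theta + 50}
d/d\theta[G] - f(\theta) = \frac{3}{4 \theta^{2} - 20 \theta + 25} != 0.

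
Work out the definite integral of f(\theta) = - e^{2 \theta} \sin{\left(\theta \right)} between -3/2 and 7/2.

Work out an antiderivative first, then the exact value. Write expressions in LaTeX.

Antiderivative: F(\theta) = \frac{\left(- 2 \sin{\left(\theta \right)} + \cos{\left(\theta \right)}\right) e^{2 \theta}}{5}; value = \frac{e^{7} \cos{\left(\frac{7}{2} \right)}}{5} - \frac{2 \sin{\left(\frac{3}{2} \right)}}{5 e^{3}} - \frac{\cos{\left(\frac{3}{2} \right)}}{5 e^{3}} - \frac{2 e^{7} \sin{\left(\frac{7}{2} \right)}}{5}

Recover f(\theta) by differentiating a candidate F(\theta); any mismatch rules it out.
F(\theta) = \frac{\left(- 2 \sin{\left(\theta \right)} + \cos{\left(\theta \right)}\right) e^{2 \theta}}{5} is an antiderivative of f.
Check: d/d\theta[\frac{\left(- 2 \sin{\left(\theta \right)} + \cos{\left(\theta \right)}\right) e^{2 \theta}}{5}] = - e^{2 \theta} \sin{\left(\theta \right)} = f(\theta).
F(7/2) = \frac{e^{7} \cos{\left(\frac{7}{2} \right)}}{5} - \frac{2 e^{7} \sin{\left(\frac{7}{2} \right)}}{5}; F(-3/2) = \frac{\cos{\left(\frac{3}{2} \right)}}{5 e^{3}} + \frac{2 \sin{\left(\frac{3}{2} \right)}}{5 e^{3}}.
Integral = F(7/2) - F(-3/2) = \frac{e^{7} \cos{\left(\frac{7}{2} \right)}}{5} - \frac{2 \sin{\left(\frac{3}{2} \right)}}{5 e^{3}} - \frac{\cos{\left(\frac{3}{2} \right)}}{5 e^{3}} - \frac{2 e^{7} \sin{\left(\frac{7}{2} \right)}}{5}.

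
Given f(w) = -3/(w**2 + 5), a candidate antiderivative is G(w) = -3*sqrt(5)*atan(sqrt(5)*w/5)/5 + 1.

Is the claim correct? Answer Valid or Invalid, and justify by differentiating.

Valid - differentiating G returns exactly f.

d/dw[G] = -3/(w**2 + 5)
This equals f(w) exactly, so the claim holds.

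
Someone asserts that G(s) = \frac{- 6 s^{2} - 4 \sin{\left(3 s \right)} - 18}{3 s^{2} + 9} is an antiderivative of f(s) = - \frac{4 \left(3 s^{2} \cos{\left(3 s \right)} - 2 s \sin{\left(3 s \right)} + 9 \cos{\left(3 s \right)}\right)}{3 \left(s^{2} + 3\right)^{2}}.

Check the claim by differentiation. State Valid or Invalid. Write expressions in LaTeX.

d/ds[G] = \frac{- 12 s^{2} \cos{\left(3 s \right)} + 8 s \sin{\left(3 s \right)} - 36 \cos{\left(3 s \right)}}{3 s^{4} + 18 s^{2} + 27}
This equals f(s) exactly, so the claim holds.

Valid. The derivative of G reproduces f.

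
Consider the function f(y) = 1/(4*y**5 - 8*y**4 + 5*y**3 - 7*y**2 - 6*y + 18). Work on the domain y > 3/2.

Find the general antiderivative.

Factor the denominator ((y + 1)*(2*y - 3)**2*(y**2 + 2)) and decompose: f = (11*y + 25)/(867*(y**2 + 2)) - 376/(7225*(2*y - 3)) + 8/(85*(2*y - 3)**2) + 1/(75*(y + 1)); each piece integrates to a log, atan, or power term.
Check: d/dy[(-1128*(2*y - 3)*log(y - 3/2) + 578*(2*y - 3)*log(y + 1) + 275*(2*y - 3)*log(y**2 + 2) + 625*sqrt(2)*(2*y - 3)*atan(sqrt(2)*y/2) - 2040)/(43350*(2*y - 3))] = 1/(4*y**5 - 8*y**4 + 5*y**3 - 7*y**2 - 6*y + 18) = f(y).

F(y) = (-1128*(2*y - 3)*log(y - 3/2) + 578*(2*y - 3)*log(y + 1) + 275*(2*y - 3)*log(y**2 + 2) + 625*sqrt(2)*(2*y - 3)*atan(sqrt(2)*y/2) - 2040)/(43350*(2*y - 3)) + C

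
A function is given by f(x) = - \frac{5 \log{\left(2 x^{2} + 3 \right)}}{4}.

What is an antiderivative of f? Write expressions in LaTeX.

A candidate is checked by its d/dx: the result must match f(x).
Check: d/dx[- \frac{5 x \log{\left(2 x^{2} + 3 \right)}}{4} + \frac{5 x}{2} - \frac{5 \sqrt{6} \operatorname{atan}{\left(\frac{\sqrt{6} x}{3} \right)}}{4}] = - \frac{5 \log{\left(2 x^{2} + 3 \right)}}{4} = f(x).

An antiderivative is F(x) = - \frac{5 x \log{\left(2 x^{2} + 3 \right)}}{4} + \frac{5 x}{2} - \frac{5 \sqrt{6} \operatorname{atan}{\left(\frac{\sqrt{6} x}{3} \right)}}{4}.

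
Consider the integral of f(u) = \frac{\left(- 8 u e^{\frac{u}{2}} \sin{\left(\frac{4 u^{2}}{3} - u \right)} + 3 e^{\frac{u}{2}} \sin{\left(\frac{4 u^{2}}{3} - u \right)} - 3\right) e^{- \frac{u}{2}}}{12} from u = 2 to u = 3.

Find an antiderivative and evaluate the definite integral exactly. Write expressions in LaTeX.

A candidate is checked by its d/du: the result must match f(u).
F(u) = \frac{\left(e^{\frac{u}{2}} \cos{\left(\frac{4 u^{2}}{3} - u \right)} + 2\right) e^{- \frac{u}{2}}}{4} is an antiderivative of f.
Check: d/du[\frac{\left(e^{\frac{u}{2}} \cos{\left(\frac{4 u^{2}}{3} - u \right)} + 2\right) e^{- \frac{u}{2}}}{4}] = \frac{\left(- 8 u e^{\frac{u}{2}} \sin{\left(\frac{4 u^{2}}{3} - u \right)} + 3 e^{\frac{u}{2}} \sin{\left(\frac{4 u^{2}}{3} - u \right)} - 3\right) e^{- \frac{u}{2}}}{12} = f(u).
F(3) = \frac{\cos{\left(9 \right)}}{4} + \frac{1}{2 e^{\frac{3}{2}}}; F(2) = \frac{\cos{\left(\frac{10}{3} \right)}}{4} + \frac{1}{2 e}.
Integral = F(3) - F(2) = \frac{\cos{\left(9 \right)}}{4} - \frac{1}{2 e} + \frac{1}{2 e^{\frac{3}{2}}} - \frac{\cos{\left(\frac{10}{3} \right)}}{4}.

Antiderivative: F(u) = \frac{\left(e^{\frac{u}{2}} \cos{\left(\frac{4 u^{2}}{3} - u \right)} + 2\right) e^{- \frac{u}{2}}}{4}; value = \frac{\cos{\left(9 \right)}}{4} - \frac{1}{2 e} + \frac{1}{2 e^{\frac{3}{2}}} - \frac{\cos{\left(\frac{10}{3} \right)}}{4}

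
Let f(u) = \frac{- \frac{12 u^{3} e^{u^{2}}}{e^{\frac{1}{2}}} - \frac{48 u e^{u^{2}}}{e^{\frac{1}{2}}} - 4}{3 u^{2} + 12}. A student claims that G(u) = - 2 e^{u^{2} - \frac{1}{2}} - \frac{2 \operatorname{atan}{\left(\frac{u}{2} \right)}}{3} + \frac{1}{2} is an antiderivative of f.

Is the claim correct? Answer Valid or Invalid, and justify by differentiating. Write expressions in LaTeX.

d/du[G] = \frac{- \frac{12 u^{3} e^{u^{2}}}{e^{\frac{1}{2}}} - \frac{48 u e^{u^{2}}}{e^{\frac{1}{2}}} - 4}{3 u^{2} + 12}
This equals f(u) exactly, so the claim holds.

Valid - the claim checks out under differentiation.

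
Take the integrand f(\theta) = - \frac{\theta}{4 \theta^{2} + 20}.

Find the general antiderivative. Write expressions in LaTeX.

The substitution u = \theta^{2} + 5 works: f is exactly (dF/du)*(du/d\theta) for that inner function.
Check: d/d\theta[- \frac{\log{\left(\theta^{2} + 5 \right)}}{8}] = - \frac{\theta}{4 \theta^{2} + 20} = f(\theta).

F(\theta) = - \frac{\log{\left(\theta^{2} + 5 \right)}}{8} + C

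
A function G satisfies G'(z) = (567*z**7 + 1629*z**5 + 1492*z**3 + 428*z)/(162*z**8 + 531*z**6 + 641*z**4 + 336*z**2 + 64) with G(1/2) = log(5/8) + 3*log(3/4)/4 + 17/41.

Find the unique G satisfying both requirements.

Whatever form G(z) takes, its d/dz must return the stated G'(z).
A general antiderivative is log(z**2/2 + 1/2) + 3*log(z**2 + 1/2)/4 - 1/(3*z**2/2 + 4/3) + C.
The condition gives C = log(5/8) + 3*log(3/4)/4 + 17/41 - (-24/41 + log(5/8) + 3*log(3/4)/4) = 1.
So G(z) = log(z**2/2 + 1/2) + 3*log(z**2 + 1/2)/4 + 1 - 1/(3*z**2/2 + 4/3).
Check: d/dz[log(z**2/2 + 1/2) + 3*log(z**2 + 1/2)/4 + 1 - 1/(3*z**2/2 + 4/3)] = (567*z**7 + 1629*z**5 + 1492*z**3 + 428*z)/(162*z**8 + 531*z**6 + 641*z**4 + 336*z**2 + 64) = G'(z).

G(z) = log(z**2/2 + 1/2) + 3*log(z**2 + 1/2)/4 + 1 - 1/(3*z**2/2 + 4/3)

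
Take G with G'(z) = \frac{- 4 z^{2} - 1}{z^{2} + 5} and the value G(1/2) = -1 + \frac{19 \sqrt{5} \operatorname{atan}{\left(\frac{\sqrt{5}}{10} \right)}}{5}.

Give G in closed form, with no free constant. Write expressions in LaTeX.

The proposed G(z) is checked by its d/dz: the result must match the given G'(z).
A general antiderivative is - 4 z + \frac{19 \sqrt{5} \operatorname{atan}{\left(\frac{\sqrt{5} z}{5} \right)}}{5} + C.
The condition gives C = -1 + \frac{19 \sqrt{5} \operatorname{atan}{\left(\frac{\sqrt{5}}{10} \right)}}{5} - (-2 + \frac{19 \sqrt{5} \operatorname{atan}{\left(\frac{\sqrt{5}}{10} \right)}}{5}) = 1.
So G(z) = \frac{- 20 z + 19 \sqrt{5} \operatorname{atan}{\left(\frac{\sqrt{5} z}{5} \right)} + 5}{5}.
Check: d/dz[\frac{- 20 z + 19 \sqrt{5} \operatorname{atan}{\left(\frac{\sqrt{5} z}{5} \right)} + 5}{5}] = \frac{- 4 z^{2} - 1}{z^{2} + 5} = G'(z).

G(z) = \frac{- 20 z + 19 \sqrt{5} \operatorname{atan}{\left(\frac{\sqrt{5} z}{5} \right)} + 5}{5}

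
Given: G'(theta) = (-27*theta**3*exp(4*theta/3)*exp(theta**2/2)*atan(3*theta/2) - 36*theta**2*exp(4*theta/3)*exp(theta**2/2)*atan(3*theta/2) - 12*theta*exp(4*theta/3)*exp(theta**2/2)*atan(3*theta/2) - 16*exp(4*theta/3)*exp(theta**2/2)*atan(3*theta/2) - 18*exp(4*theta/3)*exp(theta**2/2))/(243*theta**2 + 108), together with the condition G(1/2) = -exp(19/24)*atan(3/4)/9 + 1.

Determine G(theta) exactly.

G(theta) = -exp(4*theta/3)*exp(theta**2/2)*atan(3*theta/2)/9 + 1

G'(theta) has the shape u'v + uv' for u = -atan(3*theta/2)/9 and v = exp(theta**2/2 + 4*theta/3) — it is the derivative of the product u*v.
A general antiderivative is -exp(theta**2/2 + 4*theta/3)*atan(3*theta/2)/9 + C.
The condition gives C = -exp(19/24)*atan(3/4)/9 + 1 - (-exp(19/24)*atan(3/4)/9) = 1.
So G(theta) = -exp(4*theta/3)*exp(theta**2/2)*atan(3*theta/2)/9 + 1.
Check: d/dtheta[-exp(4*theta/3)*exp(theta**2/2)*atan(3*theta/2)/9 + 1] = (-27*theta**3*exp(4*theta/3)*exp(theta**2/2)*atan(3*theta/2) - 36*theta**2*exp(4*theta/3)*exp(theta**2/2)*atan(3*theta/2) - 12*theta*exp(4*theta/3)*exp(theta**2/2)*atan(3*theta/2) - 16*exp(4*theta/3)*exp(theta**2/2)*atan(3*theta/2) - 18*exp(4*theta/3)*exp(theta**2/2))/(243*theta**2 + 108) = G'(theta).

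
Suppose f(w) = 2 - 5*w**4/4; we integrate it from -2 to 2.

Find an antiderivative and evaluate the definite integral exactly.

Whatever form F(w) takes, F'(w) = f(w) is non-negotiable.
F(w) = w*(8 - w**4)/4 is an antiderivative of f.
Check: d/dw[w*(8 - w**4)/4] = 2 - 5*w**4/4 = f(w).
F(2) = -4; F(-2) = 4.
Integral = F(2) - F(-2) = -8.

Antiderivative: F(w) = w*(8 - w**4)/4; value = -8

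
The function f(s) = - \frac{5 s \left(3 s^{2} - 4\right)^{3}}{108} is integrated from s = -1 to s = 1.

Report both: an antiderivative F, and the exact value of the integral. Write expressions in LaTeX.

The substitution u = \frac{s^{2}}{2} - \frac{2}{3} works: f is exactly (dF/du)*(du/ds) for that inner function.
F(s) = - \frac{5 \left(3 s^{2} - 4\right)^{4}}{2592} is an antiderivative of f.
Check: d/ds[- \frac{5 \left(3 s^{2} - 4\right)^{4}}{2592}] = - \frac{5 s^{7}}{4} + 5 s^{5} - \frac{20 s^{3}}{3} + \frac{80 s}{27}, which equals f(s).
F(1) = - \frac{5}{2592}; F(-1) = - \frac{5}{2592}.
Integral = F(1) - F(-1) = 0.

Antiderivative: F(s) = - \frac{5 \left(3 s^{2} - 4\right)^{4}}{2592}; value = 0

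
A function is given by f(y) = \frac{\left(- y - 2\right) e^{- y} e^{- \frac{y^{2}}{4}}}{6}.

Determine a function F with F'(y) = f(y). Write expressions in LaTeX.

An antiderivative is F(y) = \frac{e^{- y} e^{- \frac{y^{2}}{4}}}{3}.

f matches the chain-rule pattern g'(h)*h' with inner function h(y) = - \frac{y^{2}}{4} - y; substituting u = h(y) collapses the integral.
Check: d/dy[\frac{e^{- y} e^{- \frac{y^{2}}{4}}}{3}] = \frac{\left(- y - 2\right) e^{- y} e^{- \frac{y^{2}}{4}}}{6} = f(y).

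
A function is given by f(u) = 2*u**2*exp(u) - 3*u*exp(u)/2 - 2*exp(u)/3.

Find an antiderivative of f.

Recognize the product-rule pattern: f = v'r + vr' with v = 2*u**2 - 11*u/2 + 29/6, r = exp(u), so integration by parts undoes it.
Check: d/du[(12*u**2 - 33*u + 29)*exp(u)/6] = 2*u**2*exp(u) - 3*u*exp(u)/2 - 2*exp(u)/3 = f(u).

An antiderivative is F(u) = (12*u**2 - 33*u + 29)*exp(u)/6.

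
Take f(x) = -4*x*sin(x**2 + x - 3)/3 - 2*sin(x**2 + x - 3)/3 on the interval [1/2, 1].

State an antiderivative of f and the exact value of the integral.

The substitution u = x**2 + x - 3 works: f is exactly (dF/du)*(du/dx) for that inner function.
F(x) = 2*cos(x**2 + x - 3)/3 is an antiderivative of f.
Check: d/dx[2*cos(x**2 + x - 3)/3] = -4*x*sin(x**2 + x - 3)/3 - 2*sin(x**2 + x - 3)/3 = f(x).
F(1) = 2*cos(1)/3; F(1/2) = 2*cos(9/4)/3.
Integral = F(1) - F(1/2) = 2*cos(1)/3 - 2*cos(9/4)/3.

Antiderivative: F(x) = 2*cos(x**2 + x - 3)/3; value = 2*cos(1)/3 - 2*cos(9/4)/3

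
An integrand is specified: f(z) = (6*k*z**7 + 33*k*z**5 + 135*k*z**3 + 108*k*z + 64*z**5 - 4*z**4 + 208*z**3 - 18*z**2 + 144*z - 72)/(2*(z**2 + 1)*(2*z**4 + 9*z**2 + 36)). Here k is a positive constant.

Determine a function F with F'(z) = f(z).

For F(z) to be correct the identity F'(z) - f(z) = 0 must hold.
Check: d/dz[3*k*z**2/4 + 4*log(z**4/3 + 3*z**2/2 + 6) - atan(z)] = (6*k*z**7 + 33*k*z**5 + 135*k*z**3 + 108*k*z + 64*z**5 - 4*z**4 + 208*z**3 - 18*z**2 + 144*z - 72)/(4*z**6 + 22*z**4 + 90*z**2 + 72), which equals f(z).

An antiderivative is F(z) = 3*k*z**2/4 + 4*log(z**4/3 + 3*z**2/2 + 6) - atan(z).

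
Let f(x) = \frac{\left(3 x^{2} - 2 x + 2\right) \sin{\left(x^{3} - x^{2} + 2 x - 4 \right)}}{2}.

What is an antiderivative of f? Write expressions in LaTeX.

An antiderivative is F(x) = - \frac{\cos{\left(x^{3} - x^{2} + 2 x - 4 \right)}}{2}.

The substitution u = x^{3} - x^{2} + 2 x - 4 works: f is exactly (dF/du)*(du/dx) for that inner function.
Check: d/dx[- \frac{\cos{\left(x^{3} - x^{2} + 2 x - 4 \right)}}{2}] = \frac{3 x^{2} \sin{\left(x^{3} - x^{2} + 2 x - 4 \right)}}{2} - x \sin{\left(x^{3} - x^{2} + 2 x - 4 \right)} + \sin{\left(x^{3} - x^{2} + 2 x - 4 \right)}, which equals f(x).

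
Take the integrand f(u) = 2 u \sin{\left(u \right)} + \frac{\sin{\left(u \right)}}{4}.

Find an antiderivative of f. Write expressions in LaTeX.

Integrate term by term and add the pieces.
Check: d/du[- 2 u \cos{\left(u \right)} + 2 \sin{\left(u \right)} - \frac{\cos{\left(u \right)}}{4}] = 2 u \sin{\left(u \right)} + \frac{\sin{\left(u \right)}}{4} = f(u).

An antiderivative is F(u) = - 2 u \cos{\left(u \right)} + 2 \sin{\left(u \right)} - \frac{\cos{\left(u \right)}}{4}.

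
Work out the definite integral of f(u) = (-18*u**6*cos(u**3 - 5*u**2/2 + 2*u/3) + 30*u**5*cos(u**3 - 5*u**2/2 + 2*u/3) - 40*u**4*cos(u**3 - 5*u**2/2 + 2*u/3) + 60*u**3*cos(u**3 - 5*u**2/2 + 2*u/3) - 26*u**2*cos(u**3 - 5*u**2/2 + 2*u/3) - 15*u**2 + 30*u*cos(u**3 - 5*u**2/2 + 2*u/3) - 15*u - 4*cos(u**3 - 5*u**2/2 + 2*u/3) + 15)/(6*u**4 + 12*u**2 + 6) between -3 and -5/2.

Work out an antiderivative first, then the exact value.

Antiderivative: F(u) = -(4*u**2*sin(u**3 - 5*u**2/2 + 2*u/3) - 10*u + 4*sin(u**3 - 5*u**2/2 + 2*u/3) - 5)/(4*(u**2 + 1)); value = -sin(103/2) - 15/232 + sin(395/12)

Recover f(u) by differentiating a candidate F(u); any mismatch rules it out.
F(u) = -(4*u**2*sin(u**3 - 5*u**2/2 + 2*u/3) - 10*u + 4*sin(u**3 - 5*u**2/2 + 2*u/3) - 5)/(4*(u**2 + 1)) is an antiderivative of f.
Check: d/du[-(4*u**2*sin(u**3 - 5*u**2/2 + 2*u/3) - 10*u + 4*sin(u**3 - 5*u**2/2 + 2*u/3) - 5)/(4*(u**2 + 1))] = (-18*u**6*cos(u**3 - 5*u**2/2 + 2*u/3) + 30*u**5*cos(u**3 - 5*u**2/2 + 2*u/3) - 40*u**4*cos(u**3 - 5*u**2/2 + 2*u/3) + 60*u**3*cos(u**3 - 5*u**2/2 + 2*u/3) - 26*u**2*cos(u**3 - 5*u**2/2 + 2*u/3) - 15*u**2 + 30*u*cos(u**3 - 5*u**2/2 + 2*u/3) - 15*u - 4*cos(u**3 - 5*u**2/2 + 2*u/3) + 15)/(6*u**4 + 12*u**2 + 6) = f(u).
F(-5/2) = -20/29 + sin(395/12); F(-3) = -5/8 + sin(103/2).
Integral = F(-5/2) - F(-3) = -sin(103/2) - 15/232 + sin(395/12).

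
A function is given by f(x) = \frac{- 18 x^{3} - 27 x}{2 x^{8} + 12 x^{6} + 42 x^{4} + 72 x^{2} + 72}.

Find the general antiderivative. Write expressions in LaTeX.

The substitution u = \frac{2 x^{4}}{3} + 2 x^{2} + 4 works: f is exactly (dF/du)*(du/dx) for that inner function.
Check: d/dx[\frac{9}{4 x^{4} + 12 x^{2} + 24}] = \frac{- 18 x^{3} - 27 x}{2 x^{8} + 12 x^{6} + 42 x^{4} + 72 x^{2} + 72} = f(x).

F(x) = \frac{9}{4 x^{4} + 12 x^{2} + 24} + C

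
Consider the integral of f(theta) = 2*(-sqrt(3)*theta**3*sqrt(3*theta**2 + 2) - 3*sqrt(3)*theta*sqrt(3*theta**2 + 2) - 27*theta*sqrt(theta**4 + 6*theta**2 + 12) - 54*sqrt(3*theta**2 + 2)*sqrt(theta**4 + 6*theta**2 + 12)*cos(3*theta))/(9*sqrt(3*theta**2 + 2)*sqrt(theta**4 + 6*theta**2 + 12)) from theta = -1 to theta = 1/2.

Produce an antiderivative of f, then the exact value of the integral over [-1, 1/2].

Since d/dtheta undoes antidifferentiation here, F'(theta) = f(theta) is required of F(theta).
F(theta) = -2*sqrt(3*theta**2 + 2) - sqrt(theta**4/3 + 2*theta**2 + 4)/3 - 4*sin(3*theta) is an antiderivative of f.
Check: d/dtheta[-2*sqrt(3*theta**2 + 2) - sqrt(theta**4/3 + 2*theta**2 + 4)/3 - 4*sin(3*theta)] = (-2*sqrt(3)*theta**3*sqrt(3*theta**2 + 2) - 6*sqrt(3)*theta*sqrt(3*theta**2 + 2) - 54*theta*sqrt(theta**4 + 6*theta**2 + 12) - 108*sqrt(3*theta**2 + 2)*sqrt(theta**4 + 6*theta**2 + 12)*cos(3*theta))/(9*sqrt(3*theta**2 + 2)*sqrt(theta**4 + 6*theta**2 + 12)), which equals f(theta).
F(1/2) = -4*sin(3/2) - sqrt(11) - sqrt(651)/36; F(-1) = -2*sqrt(5) - sqrt(57)/9 + 4*sin(3).
Integral = F(1/2) - F(-1) = -4*sin(3/2) - sqrt(11) - sqrt(651)/36 - 4*sin(3) + sqrt(57)/9 + 2*sqrt(5).

Antiderivative: F(theta) = -2*sqrt(3*theta**2 + 2) - sqrt(theta**4/3 + 2*theta**2 + 4)/3 - 4*sin(3*theta); value = -4*sin(3/2) - sqrt(11) - sqrt(651)/36 - 4*sin(3) + sqrt(57)/9 + 2*sqrt(5)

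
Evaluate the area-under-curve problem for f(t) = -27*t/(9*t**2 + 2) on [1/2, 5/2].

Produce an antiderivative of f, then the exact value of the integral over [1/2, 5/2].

Antiderivative: F(t) = -3*log(3*t**2 + 2/3)/2; value = -3*log(233/12)/2 + 3*log(17/12)/2

The substitution u = 3*t**2 + 2/3 works: f is exactly (dF/du)*(du/dt) for that inner function.
F(t) = -3*log(3*t**2 + 2/3)/2 is an antiderivative of f.
Check: d/dt[-3*log(3*t**2 + 2/3)/2] = -27*t/(9*t**2 + 2) = f(t).
F(5/2) = -3*log(233/12)/2; F(1/2) = -3*log(17/12)/2.
Integral = F(5/2) - F(1/2) = -3*log(233/12)/2 + 3*log(17/12)/2.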